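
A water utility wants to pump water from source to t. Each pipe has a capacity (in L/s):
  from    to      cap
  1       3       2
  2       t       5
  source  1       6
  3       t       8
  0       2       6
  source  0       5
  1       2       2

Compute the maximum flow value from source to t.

Augment source->0->2->t: bottleneck 5. Total 5.
Augment source->1->3->t: bottleneck 2. Total 7.
No augmenting path remains in the residual graph.

7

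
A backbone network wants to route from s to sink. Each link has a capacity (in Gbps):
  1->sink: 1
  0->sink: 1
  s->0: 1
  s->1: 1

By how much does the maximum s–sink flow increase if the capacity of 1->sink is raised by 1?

Original max flow = 2.
Edge 1->sink does not cross the min cut (source side {s}), so extra capacity there cannot help.
New max flow = 2. Increase = 0.

0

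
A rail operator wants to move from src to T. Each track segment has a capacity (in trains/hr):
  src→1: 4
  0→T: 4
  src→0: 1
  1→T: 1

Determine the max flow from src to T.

Augment src→1→T: bottleneck 1. Total 1.
Augment src→0→T: bottleneck 1. Total 2.
No augmenting path remains in the residual graph.

2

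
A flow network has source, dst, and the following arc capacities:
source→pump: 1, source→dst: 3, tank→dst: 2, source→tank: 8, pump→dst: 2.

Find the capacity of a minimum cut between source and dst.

6

Max flow = 6 (via 3 augmenting paths).
In the residual at optimum, the set reachable from source is {source, tank}.
Cut edges: source→pump (cap 1), source→dst (cap 3), tank→dst (cap 2). Sum = 6.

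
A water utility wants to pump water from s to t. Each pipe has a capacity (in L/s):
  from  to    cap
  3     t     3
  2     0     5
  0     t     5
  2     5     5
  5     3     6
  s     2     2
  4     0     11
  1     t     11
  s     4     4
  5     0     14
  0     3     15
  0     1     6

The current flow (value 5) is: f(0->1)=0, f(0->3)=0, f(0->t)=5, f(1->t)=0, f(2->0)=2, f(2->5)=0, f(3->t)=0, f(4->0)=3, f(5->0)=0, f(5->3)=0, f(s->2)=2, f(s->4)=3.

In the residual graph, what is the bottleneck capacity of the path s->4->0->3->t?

Residual capacities along the path: s->4: 1, 4->0: 8, 0->3: 15, 3->t: 3.
Minimum is 1.

1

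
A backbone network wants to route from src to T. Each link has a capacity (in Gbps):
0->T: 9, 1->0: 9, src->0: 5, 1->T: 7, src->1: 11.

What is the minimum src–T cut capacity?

Max flow = 16 (via 3 augmenting paths).
In the residual at optimum, the set reachable from src is {src}.
Cut edges: src->1 (cap 11), src->0 (cap 5). Sum = 16.

16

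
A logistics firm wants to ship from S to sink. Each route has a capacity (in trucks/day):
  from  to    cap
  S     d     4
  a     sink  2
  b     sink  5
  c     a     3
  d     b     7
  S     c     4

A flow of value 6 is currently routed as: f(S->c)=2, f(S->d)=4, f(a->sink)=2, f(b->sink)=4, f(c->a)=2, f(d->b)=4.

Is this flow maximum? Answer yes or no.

Yes

Residual reachable from S: {S, a, c}; sink is not reachable.
Saturated cut: S->d, a->sink with total capacity 6 = current flow value. Flow is maximum.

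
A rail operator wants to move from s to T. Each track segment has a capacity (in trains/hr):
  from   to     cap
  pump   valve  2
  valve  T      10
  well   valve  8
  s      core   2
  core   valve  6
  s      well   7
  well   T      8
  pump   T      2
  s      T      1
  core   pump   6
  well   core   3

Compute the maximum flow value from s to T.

10

Augment s→T: bottleneck 1. Total 1.
Augment s→well→T: bottleneck 7. Total 8.
Augment s→core→pump→T: bottleneck 2. Total 10.
No augmenting path remains in the residual graph.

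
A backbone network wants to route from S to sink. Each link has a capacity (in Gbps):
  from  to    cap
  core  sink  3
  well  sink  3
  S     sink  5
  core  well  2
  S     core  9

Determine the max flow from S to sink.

10

Augment S→sink: bottleneck 5. Total 5.
Augment S→core→sink: bottleneck 3. Total 8.
Augment S→core→well→sink: bottleneck 2. Total 10.
No augmenting path remains in the residual graph.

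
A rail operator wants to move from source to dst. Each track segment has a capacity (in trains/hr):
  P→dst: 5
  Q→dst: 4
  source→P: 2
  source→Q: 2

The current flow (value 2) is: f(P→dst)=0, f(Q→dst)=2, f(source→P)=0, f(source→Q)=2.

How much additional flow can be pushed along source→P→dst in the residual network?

2

Residual capacities along the path: source→P: 2, P→dst: 5.
Minimum is 2.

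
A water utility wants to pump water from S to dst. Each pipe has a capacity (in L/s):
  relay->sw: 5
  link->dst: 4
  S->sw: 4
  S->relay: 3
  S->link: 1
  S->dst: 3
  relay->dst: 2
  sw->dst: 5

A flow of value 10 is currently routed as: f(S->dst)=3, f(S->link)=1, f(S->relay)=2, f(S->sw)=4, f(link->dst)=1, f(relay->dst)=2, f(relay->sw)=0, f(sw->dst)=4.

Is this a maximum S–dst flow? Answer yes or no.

Residual path S->relay->sw->dst has bottleneck 1 > 0.
Pushing 1 along it raises the flow to 11, so the given flow is not maximum.

No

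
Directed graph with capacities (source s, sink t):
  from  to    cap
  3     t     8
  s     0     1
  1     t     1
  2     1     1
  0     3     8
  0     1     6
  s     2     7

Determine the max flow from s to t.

Augment s->2->1->t: bottleneck 1. Total 1.
Augment s->0->3->t: bottleneck 1. Total 2.
No augmenting path remains in the residual graph.

2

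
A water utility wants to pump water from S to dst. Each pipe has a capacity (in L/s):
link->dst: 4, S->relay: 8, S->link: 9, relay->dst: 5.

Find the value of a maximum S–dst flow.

9

Augment S->relay->dst: bottleneck 5. Total 5.
Augment S->link->dst: bottleneck 4. Total 9.
No augmenting path remains in the residual graph.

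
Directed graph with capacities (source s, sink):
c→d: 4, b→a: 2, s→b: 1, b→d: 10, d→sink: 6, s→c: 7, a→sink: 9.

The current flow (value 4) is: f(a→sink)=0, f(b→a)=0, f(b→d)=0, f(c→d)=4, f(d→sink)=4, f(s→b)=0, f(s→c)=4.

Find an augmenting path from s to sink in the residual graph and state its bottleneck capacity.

s→b→d→sink, bottleneck 1

Residual along s→b→d→sink: s→b: 1, b→d: 10, d→sink: 2.
Bottleneck = min = 1.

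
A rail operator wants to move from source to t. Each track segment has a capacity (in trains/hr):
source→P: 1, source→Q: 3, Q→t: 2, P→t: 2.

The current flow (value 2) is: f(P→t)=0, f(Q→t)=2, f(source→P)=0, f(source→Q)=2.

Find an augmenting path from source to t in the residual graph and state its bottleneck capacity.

Residual along source→P→t: source→P: 1, P→t: 2.
Bottleneck = min = 1.

source→P→t, bottleneck 1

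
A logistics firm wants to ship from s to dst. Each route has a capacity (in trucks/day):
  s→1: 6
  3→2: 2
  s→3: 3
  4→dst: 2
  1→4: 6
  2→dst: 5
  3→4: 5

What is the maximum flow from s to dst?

4

Augment s→1→4→dst: bottleneck 2. Total 2.
Augment s→3→2→dst: bottleneck 2. Total 4.
No augmenting path remains in the residual graph.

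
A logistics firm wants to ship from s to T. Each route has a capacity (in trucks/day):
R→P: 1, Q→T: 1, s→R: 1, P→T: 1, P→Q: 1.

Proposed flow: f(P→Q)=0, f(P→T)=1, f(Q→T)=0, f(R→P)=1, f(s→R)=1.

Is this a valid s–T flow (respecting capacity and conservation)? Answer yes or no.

Yes

Every edge has 0 ≤ f(e) ≤ cap(e).
At each intermediate node, inflow equals outflow.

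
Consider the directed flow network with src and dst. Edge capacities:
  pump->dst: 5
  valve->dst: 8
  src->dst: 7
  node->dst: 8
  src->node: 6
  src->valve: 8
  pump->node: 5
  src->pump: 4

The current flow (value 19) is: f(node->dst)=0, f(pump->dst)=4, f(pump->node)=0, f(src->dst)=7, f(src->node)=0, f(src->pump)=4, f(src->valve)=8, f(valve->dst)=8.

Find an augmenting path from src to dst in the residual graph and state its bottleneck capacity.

src->node->dst, bottleneck 6

Residual along src->node->dst: src->node: 6, node->dst: 8.
Bottleneck = min = 6.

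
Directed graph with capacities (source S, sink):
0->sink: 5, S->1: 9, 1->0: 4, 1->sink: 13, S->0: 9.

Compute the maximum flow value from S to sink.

Augment S->1->sink: bottleneck 9. Total 9.
Augment S->0->sink: bottleneck 5. Total 14.
No augmenting path remains in the residual graph.

14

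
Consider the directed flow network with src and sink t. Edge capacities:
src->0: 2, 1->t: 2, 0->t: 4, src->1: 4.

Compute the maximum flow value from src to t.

Augment src->1->t: bottleneck 2. Total 2.
Augment src->0->t: bottleneck 2. Total 4.
No augmenting path remains in the residual graph.

4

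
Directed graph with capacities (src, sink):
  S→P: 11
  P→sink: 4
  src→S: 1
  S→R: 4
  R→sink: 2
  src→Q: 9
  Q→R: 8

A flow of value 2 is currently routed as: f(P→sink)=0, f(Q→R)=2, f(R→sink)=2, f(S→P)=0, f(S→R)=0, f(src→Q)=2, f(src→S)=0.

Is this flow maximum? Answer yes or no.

No

Residual path src→S→P→sink has bottleneck 1 > 0.
Pushing 1 along it raises the flow to 3, so the given flow is not maximum.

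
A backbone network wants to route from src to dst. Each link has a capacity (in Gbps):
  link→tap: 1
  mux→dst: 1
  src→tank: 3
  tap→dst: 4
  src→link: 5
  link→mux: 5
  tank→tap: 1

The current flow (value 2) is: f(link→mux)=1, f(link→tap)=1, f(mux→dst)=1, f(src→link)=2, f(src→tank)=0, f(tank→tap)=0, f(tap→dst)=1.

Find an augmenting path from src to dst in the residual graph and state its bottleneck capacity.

Residual along src→tank→tap→dst: src→tank: 3, tank→tap: 1, tap→dst: 3.
Bottleneck = min = 1.

src→tank→tap→dst, bottleneck 1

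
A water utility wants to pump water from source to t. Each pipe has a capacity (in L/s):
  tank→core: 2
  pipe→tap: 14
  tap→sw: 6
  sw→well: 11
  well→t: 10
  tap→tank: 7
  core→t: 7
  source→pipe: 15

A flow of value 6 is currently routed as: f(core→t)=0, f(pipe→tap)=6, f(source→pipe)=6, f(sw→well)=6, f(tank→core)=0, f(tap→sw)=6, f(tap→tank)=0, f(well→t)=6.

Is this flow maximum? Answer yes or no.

Residual path source→pipe→tap→tank→core→t has bottleneck 2 > 0.
Pushing 2 along it raises the flow to 8, so the given flow is not maximum.

No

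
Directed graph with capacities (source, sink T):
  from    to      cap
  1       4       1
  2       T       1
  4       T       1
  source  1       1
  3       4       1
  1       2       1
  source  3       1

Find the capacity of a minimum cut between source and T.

Max flow = 2 (via 2 augmenting paths).
In the residual at optimum, the set reachable from source is {source}.
Cut edges: source->3 (cap 1), source->1 (cap 1). Sum = 2.

2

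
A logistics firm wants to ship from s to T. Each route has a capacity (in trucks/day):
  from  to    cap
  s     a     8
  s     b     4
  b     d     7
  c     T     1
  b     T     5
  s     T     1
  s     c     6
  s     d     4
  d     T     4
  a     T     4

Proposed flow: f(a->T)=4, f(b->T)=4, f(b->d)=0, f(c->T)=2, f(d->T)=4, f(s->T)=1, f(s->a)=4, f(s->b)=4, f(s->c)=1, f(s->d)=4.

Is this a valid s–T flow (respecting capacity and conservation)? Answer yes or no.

No

Capacity violated on c->T: flow 2 > capacity 1.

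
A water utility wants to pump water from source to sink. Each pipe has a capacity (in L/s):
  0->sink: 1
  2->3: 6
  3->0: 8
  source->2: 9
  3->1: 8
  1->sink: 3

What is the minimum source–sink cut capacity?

Max flow = 4 (via 2 augmenting paths).
In the residual at optimum, the set reachable from source is {0, 1, 2, 3, source}.
Cut edges: 0->sink (cap 1), 1->sink (cap 3). Sum = 4.

4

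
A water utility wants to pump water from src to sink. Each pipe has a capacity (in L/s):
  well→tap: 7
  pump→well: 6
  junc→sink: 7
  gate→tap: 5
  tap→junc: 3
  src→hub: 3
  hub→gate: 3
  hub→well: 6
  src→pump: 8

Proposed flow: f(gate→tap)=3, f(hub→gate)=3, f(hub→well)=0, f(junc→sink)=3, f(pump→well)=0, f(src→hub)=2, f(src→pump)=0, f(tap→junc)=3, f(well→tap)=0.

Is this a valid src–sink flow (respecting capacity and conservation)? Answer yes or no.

Conservation fails at hub: inflow 2 ≠ outflow 3.

No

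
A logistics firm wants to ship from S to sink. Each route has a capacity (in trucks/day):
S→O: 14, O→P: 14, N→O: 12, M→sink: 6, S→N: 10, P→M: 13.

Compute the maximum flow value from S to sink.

6

Augment S→O→P→M→sink: bottleneck 6. Total 6.
No augmenting path remains in the residual graph.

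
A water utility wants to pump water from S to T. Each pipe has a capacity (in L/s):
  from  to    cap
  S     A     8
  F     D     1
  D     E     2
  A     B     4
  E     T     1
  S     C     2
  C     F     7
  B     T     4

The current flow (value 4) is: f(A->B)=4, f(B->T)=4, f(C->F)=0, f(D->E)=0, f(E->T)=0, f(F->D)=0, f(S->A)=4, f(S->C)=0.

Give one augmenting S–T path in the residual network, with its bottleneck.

S->C->F->D->E->T, bottleneck 1

Residual along S->C->F->D->E->T: S->C: 2, C->F: 7, F->D: 1, D->E: 2, E->T: 1.
Bottleneck = min = 1.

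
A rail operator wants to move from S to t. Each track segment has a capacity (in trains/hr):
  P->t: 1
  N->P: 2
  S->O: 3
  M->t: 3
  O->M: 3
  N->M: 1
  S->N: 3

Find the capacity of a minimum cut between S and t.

4

Max flow = 4 (via 3 augmenting paths).
In the residual at optimum, the set reachable from S is {M, N, O, P, S}.
Cut edges: P->t (cap 1), M->t (cap 3). Sum = 4.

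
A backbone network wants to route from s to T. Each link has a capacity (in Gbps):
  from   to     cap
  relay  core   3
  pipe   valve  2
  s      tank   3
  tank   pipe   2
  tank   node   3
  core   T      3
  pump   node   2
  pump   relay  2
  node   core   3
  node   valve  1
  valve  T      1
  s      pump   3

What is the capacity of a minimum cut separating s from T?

Max flow = 4 (via 3 augmenting paths).
In the residual at optimum, the set reachable from s is {core, node, pipe, pump, relay, s, tank, valve}.
Cut edges: valve->T (cap 1), core->T (cap 3). Sum = 4.

4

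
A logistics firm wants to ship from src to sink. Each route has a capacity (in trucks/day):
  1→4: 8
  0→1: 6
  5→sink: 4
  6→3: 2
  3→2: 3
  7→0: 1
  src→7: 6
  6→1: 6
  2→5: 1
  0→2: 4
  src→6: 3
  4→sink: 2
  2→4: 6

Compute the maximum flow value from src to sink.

Augment src→6→1→4→sink: bottleneck 2. Total 2.
Augment src→7→0→2→5→sink: bottleneck 1. Total 3.
No augmenting path remains in the residual graph.

3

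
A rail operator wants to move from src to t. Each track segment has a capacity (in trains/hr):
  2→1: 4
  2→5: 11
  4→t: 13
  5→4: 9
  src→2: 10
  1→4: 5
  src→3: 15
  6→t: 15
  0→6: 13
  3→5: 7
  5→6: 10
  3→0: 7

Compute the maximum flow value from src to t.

24

Augment src→3→0→6→t: bottleneck 7. Total 7.
Augment src→3→5→6→t: bottleneck 7. Total 14.
Augment src→2→5→6→t: bottleneck 1. Total 15.
Augment src→2→5→4→t: bottleneck 9. Total 24.
No augmenting path remains in the residual graph.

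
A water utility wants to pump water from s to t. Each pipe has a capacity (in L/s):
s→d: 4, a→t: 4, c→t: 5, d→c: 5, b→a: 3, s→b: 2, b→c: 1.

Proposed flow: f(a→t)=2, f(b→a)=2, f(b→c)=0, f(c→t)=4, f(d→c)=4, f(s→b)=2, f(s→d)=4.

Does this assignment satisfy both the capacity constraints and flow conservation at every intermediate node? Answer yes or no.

Yes

Every edge has 0 ≤ f(e) ≤ cap(e).
At each intermediate node, inflow equals outflow.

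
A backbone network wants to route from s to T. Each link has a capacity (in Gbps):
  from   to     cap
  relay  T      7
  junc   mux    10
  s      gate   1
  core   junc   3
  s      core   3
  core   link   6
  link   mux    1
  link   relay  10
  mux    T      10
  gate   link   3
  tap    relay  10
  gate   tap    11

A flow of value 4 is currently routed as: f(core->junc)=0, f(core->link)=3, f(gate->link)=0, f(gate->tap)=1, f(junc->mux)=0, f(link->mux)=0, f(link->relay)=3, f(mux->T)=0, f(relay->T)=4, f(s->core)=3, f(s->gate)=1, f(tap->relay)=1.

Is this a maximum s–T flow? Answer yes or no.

Yes

Residual reachable from s: {s}; T is not reachable.
Saturated cut: s->gate, s->core with total capacity 4 = current flow value. Flow is maximum.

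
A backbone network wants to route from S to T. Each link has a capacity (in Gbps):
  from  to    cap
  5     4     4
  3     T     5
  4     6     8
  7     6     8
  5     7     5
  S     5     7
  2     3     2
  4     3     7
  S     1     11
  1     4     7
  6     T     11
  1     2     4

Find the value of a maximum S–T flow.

16

Augment S->1->2->3->T: bottleneck 2. Total 2.
Augment S->1->4->3->T: bottleneck 3. Total 5.
Augment S->1->4->6->T: bottleneck 4. Total 9.
Augment S->5->4->6->T: bottleneck 4. Total 13.
Augment S->5->7->6->T: bottleneck 3. Total 16.
No augmenting path remains in the residual graph.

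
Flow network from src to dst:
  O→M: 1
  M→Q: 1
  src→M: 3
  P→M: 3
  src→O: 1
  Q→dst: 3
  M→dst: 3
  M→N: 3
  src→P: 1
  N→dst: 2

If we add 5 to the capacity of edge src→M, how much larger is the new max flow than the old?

1

Original max flow = 5.
After raising cap(src→M), augmenting paths through that edge carry 1 more unit.
New max flow = 6. Increase = 1.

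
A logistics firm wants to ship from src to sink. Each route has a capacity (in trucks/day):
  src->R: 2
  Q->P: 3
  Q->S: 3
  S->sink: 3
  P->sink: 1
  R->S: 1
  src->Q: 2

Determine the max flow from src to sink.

Augment src->R->S->sink: bottleneck 1. Total 1.
Augment src->Q->S->sink: bottleneck 2. Total 3.
No augmenting path remains in the residual graph.

3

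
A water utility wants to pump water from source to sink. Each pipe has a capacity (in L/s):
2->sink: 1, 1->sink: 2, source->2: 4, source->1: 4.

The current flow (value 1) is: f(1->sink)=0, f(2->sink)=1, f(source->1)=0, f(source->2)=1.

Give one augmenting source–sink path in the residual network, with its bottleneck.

Residual along source->1->sink: source->1: 4, 1->sink: 2.
Bottleneck = min = 2.

source->1->sink, bottleneck 2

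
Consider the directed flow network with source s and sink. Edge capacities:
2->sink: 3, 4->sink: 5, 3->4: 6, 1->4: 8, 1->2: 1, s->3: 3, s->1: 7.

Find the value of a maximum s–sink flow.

6

Augment s->3->4->sink: bottleneck 3. Total 3.
Augment s->1->4->sink: bottleneck 2. Total 5.
Augment s->1->2->sink: bottleneck 1. Total 6.
No augmenting path remains in the residual graph.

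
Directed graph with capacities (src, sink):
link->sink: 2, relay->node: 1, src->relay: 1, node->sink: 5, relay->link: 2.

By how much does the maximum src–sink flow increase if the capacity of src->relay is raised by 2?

Original max flow = 1.
After raising cap(src->relay), augmenting paths through that edge carry 2 more units.
New max flow = 3. Increase = 2.

2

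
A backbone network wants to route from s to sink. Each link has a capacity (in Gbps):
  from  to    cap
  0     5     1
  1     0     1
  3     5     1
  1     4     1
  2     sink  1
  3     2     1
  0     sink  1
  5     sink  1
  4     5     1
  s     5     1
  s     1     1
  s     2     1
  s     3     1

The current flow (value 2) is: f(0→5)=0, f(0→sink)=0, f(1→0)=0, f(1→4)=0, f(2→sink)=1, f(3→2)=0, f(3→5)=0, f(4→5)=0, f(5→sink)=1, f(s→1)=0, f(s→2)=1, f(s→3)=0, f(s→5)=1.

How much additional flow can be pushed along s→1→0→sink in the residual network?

1

Residual capacities along the path: s→1: 1, 1→0: 1, 0→sink: 1.
Minimum is 1.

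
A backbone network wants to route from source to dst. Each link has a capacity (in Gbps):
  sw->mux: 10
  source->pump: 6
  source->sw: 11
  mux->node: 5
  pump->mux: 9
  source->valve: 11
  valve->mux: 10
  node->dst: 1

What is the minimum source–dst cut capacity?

Max flow = 1 (via 1 augmenting path).
In the residual at optimum, the set reachable from source is {mux, node, pump, source, sw, valve}.
Cut edges: node->dst (cap 1). Sum = 1.

1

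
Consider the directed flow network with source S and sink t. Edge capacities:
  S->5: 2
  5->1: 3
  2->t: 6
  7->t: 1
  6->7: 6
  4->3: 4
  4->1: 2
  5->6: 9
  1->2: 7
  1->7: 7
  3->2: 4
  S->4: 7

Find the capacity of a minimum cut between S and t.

7

Max flow = 7 (via 4 augmenting paths).
In the residual at optimum, the set reachable from S is {1, 2, 3, 4, 5, 6, 7, S}.
Cut edges: 7->t (cap 1), 2->t (cap 6). Sum = 7.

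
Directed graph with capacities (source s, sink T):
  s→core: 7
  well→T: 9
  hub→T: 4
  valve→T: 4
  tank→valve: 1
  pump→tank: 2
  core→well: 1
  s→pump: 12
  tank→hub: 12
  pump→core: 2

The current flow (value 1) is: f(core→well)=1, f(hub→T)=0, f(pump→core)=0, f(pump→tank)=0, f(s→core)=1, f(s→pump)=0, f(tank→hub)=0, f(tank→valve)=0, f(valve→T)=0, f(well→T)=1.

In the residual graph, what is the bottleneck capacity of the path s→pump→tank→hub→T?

Residual capacities along the path: s→pump: 12, pump→tank: 2, tank→hub: 12, hub→T: 4.
Minimum is 2.

2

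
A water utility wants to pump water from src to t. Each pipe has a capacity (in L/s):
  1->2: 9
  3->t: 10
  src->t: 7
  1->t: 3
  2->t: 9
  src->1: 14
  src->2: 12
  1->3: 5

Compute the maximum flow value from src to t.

24

Augment src->t: bottleneck 7. Total 7.
Augment src->1->t: bottleneck 3. Total 10.
Augment src->2->t: bottleneck 9. Total 19.
Augment src->1->3->t: bottleneck 5. Total 24.
No augmenting path remains in the residual graph.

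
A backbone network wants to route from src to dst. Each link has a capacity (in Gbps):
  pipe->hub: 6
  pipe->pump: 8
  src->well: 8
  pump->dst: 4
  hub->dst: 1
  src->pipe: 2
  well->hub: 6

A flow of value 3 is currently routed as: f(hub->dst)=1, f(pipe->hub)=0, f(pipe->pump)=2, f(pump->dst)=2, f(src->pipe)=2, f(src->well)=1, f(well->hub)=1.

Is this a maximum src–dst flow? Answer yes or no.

Yes

Residual reachable from src: {hub, src, well}; dst is not reachable.
Saturated cut: src->pipe, hub->dst with total capacity 3 = current flow value. Flow is maximum.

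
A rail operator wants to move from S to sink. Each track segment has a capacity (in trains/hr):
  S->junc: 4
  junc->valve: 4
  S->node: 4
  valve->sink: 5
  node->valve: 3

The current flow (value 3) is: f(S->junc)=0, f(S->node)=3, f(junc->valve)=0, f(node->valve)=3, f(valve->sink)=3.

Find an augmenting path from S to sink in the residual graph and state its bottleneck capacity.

Residual along S->junc->valve->sink: S->junc: 4, junc->valve: 4, valve->sink: 2.
Bottleneck = min = 2.

S->junc->valve->sink, bottleneck 2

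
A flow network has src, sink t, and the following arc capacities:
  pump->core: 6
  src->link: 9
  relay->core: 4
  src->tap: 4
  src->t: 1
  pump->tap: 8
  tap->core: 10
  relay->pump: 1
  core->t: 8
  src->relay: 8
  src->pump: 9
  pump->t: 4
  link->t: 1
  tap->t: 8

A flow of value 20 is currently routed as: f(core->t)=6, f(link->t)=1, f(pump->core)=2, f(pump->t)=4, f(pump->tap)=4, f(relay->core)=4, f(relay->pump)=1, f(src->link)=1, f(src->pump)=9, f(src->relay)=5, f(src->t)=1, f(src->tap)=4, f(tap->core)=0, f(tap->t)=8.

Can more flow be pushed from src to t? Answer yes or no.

Residual reachable from src: {link, relay, src}; t is not reachable.
Saturated cut: src->pump, src->tap, src->t, link->t, relay->pump, relay->core with total capacity 20 = current flow value. Flow is maximum.

No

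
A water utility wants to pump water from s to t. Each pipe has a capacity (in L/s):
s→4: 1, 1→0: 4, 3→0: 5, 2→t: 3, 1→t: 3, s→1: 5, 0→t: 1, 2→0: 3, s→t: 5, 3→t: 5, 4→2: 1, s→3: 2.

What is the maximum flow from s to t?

12

Augment s→t: bottleneck 5. Total 5.
Augment s→1→t: bottleneck 3. Total 8.
Augment s→3→t: bottleneck 2. Total 10.
Augment s→4→2→t: bottleneck 1. Total 11.
Augment s→1→0→t: bottleneck 1. Total 12.
No augmenting path remains in the residual graph.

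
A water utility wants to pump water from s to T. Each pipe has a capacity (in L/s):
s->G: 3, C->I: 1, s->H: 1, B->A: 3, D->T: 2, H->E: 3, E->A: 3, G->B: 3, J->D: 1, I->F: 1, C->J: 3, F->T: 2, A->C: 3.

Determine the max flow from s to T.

Augment s->H->E->A->C->J->D->T: bottleneck 1. Total 1.
Augment s->G->B->A->C->I->F->T: bottleneck 1. Total 2.
No augmenting path remains in the residual graph.

2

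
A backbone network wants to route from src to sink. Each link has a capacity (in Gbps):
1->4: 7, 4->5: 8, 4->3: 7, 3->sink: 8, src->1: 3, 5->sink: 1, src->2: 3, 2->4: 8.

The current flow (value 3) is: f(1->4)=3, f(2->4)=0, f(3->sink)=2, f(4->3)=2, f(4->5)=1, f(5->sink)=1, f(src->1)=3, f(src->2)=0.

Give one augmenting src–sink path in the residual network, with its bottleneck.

src->2->4->3->sink, bottleneck 3

Residual along src->2->4->3->sink: src->2: 3, 2->4: 8, 4->3: 5, 3->sink: 6.
Bottleneck = min = 3.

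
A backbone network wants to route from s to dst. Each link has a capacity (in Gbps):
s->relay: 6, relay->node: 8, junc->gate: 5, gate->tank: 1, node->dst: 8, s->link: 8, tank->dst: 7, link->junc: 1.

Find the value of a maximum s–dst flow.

Augment s->relay->node->dst: bottleneck 6. Total 6.
Augment s->link->junc->gate->tank->dst: bottleneck 1. Total 7.
No augmenting path remains in the residual graph.

7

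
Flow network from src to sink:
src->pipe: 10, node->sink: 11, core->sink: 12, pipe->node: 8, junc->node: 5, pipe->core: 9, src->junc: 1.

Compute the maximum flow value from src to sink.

Augment src->pipe->core->sink: bottleneck 9. Total 9.
Augment src->pipe->node->sink: bottleneck 1. Total 10.
Augment src->junc->node->sink: bottleneck 1. Total 11.
No augmenting path remains in the residual graph.

11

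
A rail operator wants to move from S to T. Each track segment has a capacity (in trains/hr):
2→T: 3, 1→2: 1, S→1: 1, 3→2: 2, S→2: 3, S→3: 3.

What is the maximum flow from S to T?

Augment S→2→T: bottleneck 3. Total 3.
No augmenting path remains in the residual graph.

3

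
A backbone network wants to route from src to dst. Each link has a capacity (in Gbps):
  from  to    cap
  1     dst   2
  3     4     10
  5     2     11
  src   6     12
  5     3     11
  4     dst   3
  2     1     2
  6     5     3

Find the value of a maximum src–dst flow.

3

Augment src->6->5->2->1->dst: bottleneck 2. Total 2.
Augment src->6->5->3->4->dst: bottleneck 1. Total 3.
No augmenting path remains in the residual graph.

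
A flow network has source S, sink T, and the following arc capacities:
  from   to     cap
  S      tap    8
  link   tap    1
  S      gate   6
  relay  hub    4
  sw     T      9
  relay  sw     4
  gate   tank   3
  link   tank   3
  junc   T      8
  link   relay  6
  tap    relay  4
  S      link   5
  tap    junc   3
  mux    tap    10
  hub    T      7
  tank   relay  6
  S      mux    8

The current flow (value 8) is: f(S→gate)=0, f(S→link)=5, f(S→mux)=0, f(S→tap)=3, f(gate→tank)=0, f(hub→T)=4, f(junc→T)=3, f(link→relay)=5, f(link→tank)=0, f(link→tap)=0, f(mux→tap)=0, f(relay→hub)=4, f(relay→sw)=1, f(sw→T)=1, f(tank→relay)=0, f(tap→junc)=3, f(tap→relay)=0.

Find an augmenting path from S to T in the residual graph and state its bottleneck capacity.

Residual along S→tap→relay→sw→T: S→tap: 5, tap→relay: 4, relay→sw: 3, sw→T: 8.
Bottleneck = min = 3.

S→tap→relay→sw→T, bottleneck 3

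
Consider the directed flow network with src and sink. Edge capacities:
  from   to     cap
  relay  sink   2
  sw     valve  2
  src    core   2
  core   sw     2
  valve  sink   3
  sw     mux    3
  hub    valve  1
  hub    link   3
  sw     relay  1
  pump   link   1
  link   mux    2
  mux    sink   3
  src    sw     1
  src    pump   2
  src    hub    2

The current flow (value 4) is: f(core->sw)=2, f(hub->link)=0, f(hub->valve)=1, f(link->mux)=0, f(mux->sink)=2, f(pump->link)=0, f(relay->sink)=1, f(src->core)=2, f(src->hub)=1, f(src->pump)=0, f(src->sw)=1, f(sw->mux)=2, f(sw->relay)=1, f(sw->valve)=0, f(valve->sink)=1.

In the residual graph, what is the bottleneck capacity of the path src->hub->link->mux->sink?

Residual capacities along the path: src->hub: 1, hub->link: 3, link->mux: 2, mux->sink: 1.
Minimum is 1.

1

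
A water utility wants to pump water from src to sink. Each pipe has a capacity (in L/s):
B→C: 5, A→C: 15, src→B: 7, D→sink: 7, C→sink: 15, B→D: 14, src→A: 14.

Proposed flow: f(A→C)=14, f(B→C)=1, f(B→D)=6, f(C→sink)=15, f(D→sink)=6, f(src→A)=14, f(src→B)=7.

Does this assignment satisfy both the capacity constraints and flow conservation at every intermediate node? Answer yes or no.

Every edge has 0 ≤ f(e) ≤ cap(e).
At each intermediate node, inflow equals outflow.

Yes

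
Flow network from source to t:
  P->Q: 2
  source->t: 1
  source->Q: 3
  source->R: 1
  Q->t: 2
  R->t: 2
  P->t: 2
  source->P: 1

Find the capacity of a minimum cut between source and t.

Max flow = 5 (via 4 augmenting paths).
In the residual at optimum, the set reachable from source is {Q, source}.
Cut edges: source->P (cap 1), source->R (cap 1), source->t (cap 1), Q->t (cap 2). Sum = 5.

5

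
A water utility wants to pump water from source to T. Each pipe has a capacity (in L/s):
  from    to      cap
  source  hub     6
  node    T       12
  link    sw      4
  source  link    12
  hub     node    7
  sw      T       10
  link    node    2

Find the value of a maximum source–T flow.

Augment source→hub→node→T: bottleneck 6. Total 6.
Augment source→link→node→T: bottleneck 2. Total 8.
Augment source→link→sw→T: bottleneck 4. Total 12.
No augmenting path remains in the residual graph.

12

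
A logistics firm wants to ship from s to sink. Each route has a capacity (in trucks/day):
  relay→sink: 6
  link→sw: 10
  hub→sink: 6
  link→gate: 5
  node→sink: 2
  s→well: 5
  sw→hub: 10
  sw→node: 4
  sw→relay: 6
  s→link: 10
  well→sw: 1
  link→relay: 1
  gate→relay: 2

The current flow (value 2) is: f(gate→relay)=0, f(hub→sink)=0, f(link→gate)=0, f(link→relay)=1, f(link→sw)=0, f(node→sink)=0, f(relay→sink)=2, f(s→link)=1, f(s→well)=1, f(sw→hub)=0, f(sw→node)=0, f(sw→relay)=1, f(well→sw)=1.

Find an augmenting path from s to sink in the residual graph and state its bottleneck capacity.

s→link→gate→relay→sink, bottleneck 2

Residual along s→link→gate→relay→sink: s→link: 9, link→gate: 5, gate→relay: 2, relay→sink: 4.
Bottleneck = min = 2.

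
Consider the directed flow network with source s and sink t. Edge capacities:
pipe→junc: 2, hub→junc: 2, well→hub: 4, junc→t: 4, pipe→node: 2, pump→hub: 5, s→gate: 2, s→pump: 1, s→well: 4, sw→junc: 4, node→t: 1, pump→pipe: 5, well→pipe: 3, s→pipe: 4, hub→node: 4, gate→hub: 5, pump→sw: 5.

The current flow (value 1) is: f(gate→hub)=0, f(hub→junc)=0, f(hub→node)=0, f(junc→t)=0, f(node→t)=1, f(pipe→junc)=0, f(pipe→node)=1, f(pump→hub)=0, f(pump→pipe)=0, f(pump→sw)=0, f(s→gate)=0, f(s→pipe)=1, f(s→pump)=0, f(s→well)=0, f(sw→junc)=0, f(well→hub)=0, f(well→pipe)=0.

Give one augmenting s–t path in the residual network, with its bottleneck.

s→pipe→junc→t, bottleneck 2

Residual along s→pipe→junc→t: s→pipe: 3, pipe→junc: 2, junc→t: 4.
Bottleneck = min = 2.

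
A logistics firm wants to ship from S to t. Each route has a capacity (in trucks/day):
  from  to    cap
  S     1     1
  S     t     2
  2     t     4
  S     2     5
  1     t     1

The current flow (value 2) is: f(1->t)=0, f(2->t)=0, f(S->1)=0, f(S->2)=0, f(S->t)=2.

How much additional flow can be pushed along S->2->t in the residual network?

Residual capacities along the path: S->2: 5, 2->t: 4.
Minimum is 4.

4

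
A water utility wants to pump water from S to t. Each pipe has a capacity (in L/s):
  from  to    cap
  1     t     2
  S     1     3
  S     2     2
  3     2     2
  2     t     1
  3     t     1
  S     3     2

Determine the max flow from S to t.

Augment S→3→t: bottleneck 1. Total 1.
Augment S→2→t: bottleneck 1. Total 2.
Augment S→1→t: bottleneck 2. Total 4.
No augmenting path remains in the residual graph.

4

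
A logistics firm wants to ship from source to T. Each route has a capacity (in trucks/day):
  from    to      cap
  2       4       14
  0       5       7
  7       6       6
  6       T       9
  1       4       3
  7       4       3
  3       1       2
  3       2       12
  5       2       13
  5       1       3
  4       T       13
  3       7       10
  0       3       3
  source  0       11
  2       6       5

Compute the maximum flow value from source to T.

10

Augment source→0→3→7→4→T: bottleneck 3. Total 3.
Augment source→0→5→2→4→T: bottleneck 7. Total 10.
No augmenting path remains in the residual graph.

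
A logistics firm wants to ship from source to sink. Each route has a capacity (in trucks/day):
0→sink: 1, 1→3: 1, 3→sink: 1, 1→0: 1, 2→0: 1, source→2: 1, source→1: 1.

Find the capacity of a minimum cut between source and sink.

2

Max flow = 2 (via 2 augmenting paths).
In the residual at optimum, the set reachable from source is {source}.
Cut edges: source→2 (cap 1), source→1 (cap 1). Sum = 2.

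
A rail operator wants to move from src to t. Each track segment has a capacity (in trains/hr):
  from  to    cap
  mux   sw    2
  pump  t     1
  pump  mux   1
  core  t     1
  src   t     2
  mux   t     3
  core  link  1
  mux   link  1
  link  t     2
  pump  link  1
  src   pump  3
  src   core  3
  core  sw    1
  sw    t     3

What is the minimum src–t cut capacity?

8

Max flow = 8 (via 7 augmenting paths).
In the residual at optimum, the set reachable from src is {src}.
Cut edges: src->core (cap 3), src->pump (cap 3), src->t (cap 2). Sum = 8.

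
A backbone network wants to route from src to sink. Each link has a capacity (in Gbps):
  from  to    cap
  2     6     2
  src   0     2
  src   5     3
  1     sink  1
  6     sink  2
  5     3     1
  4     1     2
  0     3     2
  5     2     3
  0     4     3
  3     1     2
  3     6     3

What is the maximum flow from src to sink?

Augment src->0->4->1->sink: bottleneck 1. Total 1.
Augment src->0->3->6->sink: bottleneck 1. Total 2.
Augment src->5->3->6->sink: bottleneck 1. Total 3.
No augmenting path remains in the residual graph.

3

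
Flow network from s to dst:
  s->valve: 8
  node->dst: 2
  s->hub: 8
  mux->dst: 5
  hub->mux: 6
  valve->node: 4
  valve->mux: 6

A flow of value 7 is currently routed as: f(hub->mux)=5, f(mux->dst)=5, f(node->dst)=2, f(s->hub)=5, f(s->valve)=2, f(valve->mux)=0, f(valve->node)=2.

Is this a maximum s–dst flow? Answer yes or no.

Residual reachable from s: {hub, mux, node, s, valve}; dst is not reachable.
Saturated cut: mux->dst, node->dst with total capacity 7 = current flow value. Flow is maximum.

Yes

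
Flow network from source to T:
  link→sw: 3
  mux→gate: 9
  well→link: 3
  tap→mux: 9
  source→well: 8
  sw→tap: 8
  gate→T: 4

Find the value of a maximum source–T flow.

Augment source→well→link→sw→tap→mux→gate→T: bottleneck 3. Total 3.
No augmenting path remains in the residual graph.

3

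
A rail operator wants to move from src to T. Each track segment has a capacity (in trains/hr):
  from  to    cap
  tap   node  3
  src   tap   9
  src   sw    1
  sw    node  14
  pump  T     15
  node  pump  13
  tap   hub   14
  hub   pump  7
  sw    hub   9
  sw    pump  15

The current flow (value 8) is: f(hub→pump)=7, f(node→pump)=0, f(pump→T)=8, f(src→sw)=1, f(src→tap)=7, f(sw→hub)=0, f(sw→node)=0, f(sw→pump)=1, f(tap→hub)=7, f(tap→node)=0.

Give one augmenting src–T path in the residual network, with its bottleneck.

Residual along src→tap→node→pump→T: src→tap: 2, tap→node: 3, node→pump: 13, pump→T: 7.
Bottleneck = min = 2.

src→tap→node→pump→T, bottleneck 2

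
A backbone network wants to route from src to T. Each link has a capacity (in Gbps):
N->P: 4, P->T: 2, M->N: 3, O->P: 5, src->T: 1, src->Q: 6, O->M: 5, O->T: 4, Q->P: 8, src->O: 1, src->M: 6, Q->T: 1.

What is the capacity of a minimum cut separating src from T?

Max flow = 5 (via 4 augmenting paths).
In the residual at optimum, the set reachable from src is {M, N, P, Q, src}.
Cut edges: src->O (cap 1), src->T (cap 1), Q->T (cap 1), P->T (cap 2). Sum = 5.

5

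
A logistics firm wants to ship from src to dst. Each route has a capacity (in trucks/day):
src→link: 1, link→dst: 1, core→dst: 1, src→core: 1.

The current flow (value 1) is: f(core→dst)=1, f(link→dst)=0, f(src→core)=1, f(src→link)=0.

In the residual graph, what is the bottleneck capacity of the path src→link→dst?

Residual capacities along the path: src→link: 1, link→dst: 1.
Minimum is 1.

1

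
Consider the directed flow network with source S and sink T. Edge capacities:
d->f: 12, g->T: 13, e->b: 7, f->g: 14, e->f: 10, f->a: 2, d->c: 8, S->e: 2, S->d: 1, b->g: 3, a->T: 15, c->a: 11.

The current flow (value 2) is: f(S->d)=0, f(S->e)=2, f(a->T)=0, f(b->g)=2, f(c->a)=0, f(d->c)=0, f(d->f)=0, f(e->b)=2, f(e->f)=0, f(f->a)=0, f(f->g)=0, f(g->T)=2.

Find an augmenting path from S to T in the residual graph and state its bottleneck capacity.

Residual along S->d->f->g->T: S->d: 1, d->f: 12, f->g: 14, g->T: 11.
Bottleneck = min = 1.

S->d->f->g->T, bottleneck 1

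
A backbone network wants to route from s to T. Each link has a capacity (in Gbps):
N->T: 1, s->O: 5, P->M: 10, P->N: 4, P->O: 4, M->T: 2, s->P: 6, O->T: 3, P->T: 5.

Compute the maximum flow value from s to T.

Augment s->P->T: bottleneck 5. Total 5.
Augment s->O->T: bottleneck 3. Total 8.
Augment s->P->N->T: bottleneck 1. Total 9.
No augmenting path remains in the residual graph.

9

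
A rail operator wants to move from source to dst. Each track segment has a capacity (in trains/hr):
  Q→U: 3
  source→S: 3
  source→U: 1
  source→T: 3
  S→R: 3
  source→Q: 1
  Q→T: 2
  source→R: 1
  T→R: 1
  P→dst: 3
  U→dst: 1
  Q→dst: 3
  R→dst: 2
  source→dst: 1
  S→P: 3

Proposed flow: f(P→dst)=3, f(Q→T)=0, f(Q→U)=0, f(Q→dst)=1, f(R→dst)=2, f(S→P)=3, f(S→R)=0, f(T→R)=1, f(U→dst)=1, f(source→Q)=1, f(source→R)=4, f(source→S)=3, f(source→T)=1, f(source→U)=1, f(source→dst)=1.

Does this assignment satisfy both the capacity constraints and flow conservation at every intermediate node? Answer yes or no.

Capacity violated on source→R: flow 4 > capacity 1.

No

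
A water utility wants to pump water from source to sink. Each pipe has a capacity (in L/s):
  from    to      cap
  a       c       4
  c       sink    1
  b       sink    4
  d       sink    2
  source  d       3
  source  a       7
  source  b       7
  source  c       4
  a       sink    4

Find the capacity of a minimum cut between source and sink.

11

Max flow = 11 (via 4 augmenting paths).
In the residual at optimum, the set reachable from source is {a, b, c, d, source}.
Cut edges: a->sink (cap 4), c->sink (cap 1), b->sink (cap 4), d->sink (cap 2). Sum = 11.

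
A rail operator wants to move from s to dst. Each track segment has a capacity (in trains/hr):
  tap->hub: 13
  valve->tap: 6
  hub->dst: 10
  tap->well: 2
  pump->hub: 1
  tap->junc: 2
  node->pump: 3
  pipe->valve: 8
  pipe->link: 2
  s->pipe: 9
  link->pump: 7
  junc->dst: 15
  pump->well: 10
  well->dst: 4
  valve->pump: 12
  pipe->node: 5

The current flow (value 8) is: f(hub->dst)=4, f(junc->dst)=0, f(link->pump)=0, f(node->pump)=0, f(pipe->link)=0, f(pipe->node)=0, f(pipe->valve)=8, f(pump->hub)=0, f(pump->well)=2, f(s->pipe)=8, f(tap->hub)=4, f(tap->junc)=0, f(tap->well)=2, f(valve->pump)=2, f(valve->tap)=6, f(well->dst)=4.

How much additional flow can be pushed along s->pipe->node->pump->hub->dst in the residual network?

1

Residual capacities along the path: s->pipe: 1, pipe->node: 5, node->pump: 3, pump->hub: 1, hub->dst: 6.
Minimum is 1.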